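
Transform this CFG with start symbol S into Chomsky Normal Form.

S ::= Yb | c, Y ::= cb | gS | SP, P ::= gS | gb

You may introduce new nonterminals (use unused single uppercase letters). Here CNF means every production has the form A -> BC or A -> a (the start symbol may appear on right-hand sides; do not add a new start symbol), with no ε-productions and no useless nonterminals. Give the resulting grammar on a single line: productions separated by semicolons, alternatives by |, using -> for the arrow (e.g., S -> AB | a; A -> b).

No ε-productions.
No unit productions to eliminate.
TERM: introduce B -> b, C -> c, A -> g and substitute in every rule of length ≥2.

S -> c | YB; A -> g; B -> b; C -> c; P -> AB | AS; Y -> AS | CB | SP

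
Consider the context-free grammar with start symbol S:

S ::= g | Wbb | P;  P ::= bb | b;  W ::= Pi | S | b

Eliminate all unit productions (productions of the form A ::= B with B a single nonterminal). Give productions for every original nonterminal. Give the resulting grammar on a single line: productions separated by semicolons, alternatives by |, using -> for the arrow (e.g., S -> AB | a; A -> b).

Unit productions: S->P, W->S.
Unit pairs (A ⇒* B via units): (S,P), (W,P), (W,S).
S: inherits non-unit rules of {P, S} → Wbb | b | bb | g.
P: inherits non-unit rules of {P} → b | bb.
W: inherits non-unit rules of {P, S, W} → Pi | Wbb | b | bb | g.

S -> b | g | bb | Wbb; P -> b | bb; W -> b | g | Pi | bb | Wbb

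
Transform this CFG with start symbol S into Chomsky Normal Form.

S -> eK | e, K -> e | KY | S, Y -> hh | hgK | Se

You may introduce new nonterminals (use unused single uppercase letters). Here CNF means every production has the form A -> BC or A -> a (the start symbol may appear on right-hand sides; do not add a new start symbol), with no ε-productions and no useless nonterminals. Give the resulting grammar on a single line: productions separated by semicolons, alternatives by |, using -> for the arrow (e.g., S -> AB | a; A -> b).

S -> e | AK; A -> e; B -> h; C -> g; D -> CK; K -> e | AK | KY; Y -> BB | BD | SA

No ε-productions.
After unit-elimination: S -> e | eK; K -> e | KY | eK; Y -> Se | hh | hgK.
TERM: introduce A -> e, C -> g, B -> h and substitute in every rule of length ≥2.
BIN: Y -> BCK becomes Y -> BD, D -> CK.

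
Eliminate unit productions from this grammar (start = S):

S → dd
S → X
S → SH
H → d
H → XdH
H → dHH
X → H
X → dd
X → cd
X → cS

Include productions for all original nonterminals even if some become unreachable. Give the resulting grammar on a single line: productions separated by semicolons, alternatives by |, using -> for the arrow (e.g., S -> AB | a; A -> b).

S -> d | SH | cS | cd | dd | XdH | dHH; H -> d | XdH | dHH; X -> d | cS | cd | dd | XdH | dHH

Unit productions: S->X, X->H.
Unit pairs (A ⇒* B via units): (S,H), (S,X), (X,H).
S: inherits non-unit rules of {H, S, X} → SH | XdH | cS | cd | d | dHH | dd.
H: inherits non-unit rules of {H} → XdH | d | dHH.
X: inherits non-unit rules of {H, X} → XdH | cS | cd | d | dHH | dd.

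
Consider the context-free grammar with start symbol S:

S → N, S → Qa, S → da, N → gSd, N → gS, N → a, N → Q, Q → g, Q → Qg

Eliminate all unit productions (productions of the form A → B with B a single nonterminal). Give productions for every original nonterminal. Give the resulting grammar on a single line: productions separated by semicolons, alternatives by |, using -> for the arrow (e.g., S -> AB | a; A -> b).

S -> a | g | Qa | Qg | da | gS | gSd; N -> a | g | Qg | gS | gSd; Q -> g | Qg

Unit productions: N->Q, S->N.
Unit pairs (A ⇒* B via units): (N,Q), (S,N), (S,Q).
S: inherits non-unit rules of {N, Q, S} → Qa | Qg | a | da | g | gS | gSd.
N: inherits non-unit rules of {N, Q} → Qg | a | g | gS | gSd.
Q: inherits non-unit rules of {Q} → Qg | g.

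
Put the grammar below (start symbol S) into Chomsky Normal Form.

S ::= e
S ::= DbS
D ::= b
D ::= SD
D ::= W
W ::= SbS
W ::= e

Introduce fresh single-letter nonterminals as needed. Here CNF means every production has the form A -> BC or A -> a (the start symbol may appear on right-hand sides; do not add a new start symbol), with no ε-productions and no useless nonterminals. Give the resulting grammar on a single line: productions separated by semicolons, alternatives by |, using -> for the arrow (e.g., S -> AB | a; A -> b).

S -> e | DC; A -> b; B -> AS; C -> AS; D -> b | e | SB | SD

No ε-productions.
After unit-elimination: S -> e | DbS; D -> b | e | SD | SbS; W -> e | SbS.
TERM: introduce A -> b and substitute in every rule of length ≥2.
BIN: D -> SAS becomes D -> SB, B -> AS; S -> DAS becomes S -> DC, C -> AS; W -> SAS becomes W -> SE, E -> AS.
Drop unreachable/unproductive: W.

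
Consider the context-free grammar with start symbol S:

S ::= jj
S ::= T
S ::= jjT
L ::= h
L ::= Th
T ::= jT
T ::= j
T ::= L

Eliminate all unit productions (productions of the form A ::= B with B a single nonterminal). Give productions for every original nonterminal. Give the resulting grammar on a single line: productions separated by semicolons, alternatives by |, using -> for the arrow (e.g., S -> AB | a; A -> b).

Unit productions: S->T, T->L.
Unit pairs (A ⇒* B via units): (S,L), (S,T), (T,L).
S: inherits non-unit rules of {L, S, T} → Th | h | j | jT | jj | jjT.
L: inherits non-unit rules of {L} → Th | h.
T: inherits non-unit rules of {L, T} → Th | h | j | jT.

S -> h | j | Th | jT | jj | jjT; L -> h | Th; T -> h | j | Th | jT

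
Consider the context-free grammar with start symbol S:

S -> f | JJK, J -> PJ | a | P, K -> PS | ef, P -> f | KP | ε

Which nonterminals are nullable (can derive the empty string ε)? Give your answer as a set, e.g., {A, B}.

{J, P}

Directly nullable (have an ε-rule): {P}.
J is nullable via J -> P (every symbol on the right is already known nullable).
Not nullable: K, S — each has a terminal in every rule's right-hand side or depends on a non-nullable symbol.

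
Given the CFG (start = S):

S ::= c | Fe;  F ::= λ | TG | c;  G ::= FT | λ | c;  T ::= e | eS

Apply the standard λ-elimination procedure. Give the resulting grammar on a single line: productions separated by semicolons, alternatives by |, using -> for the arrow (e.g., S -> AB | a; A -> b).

Nullable set: {F, G}.
S -> Fe: F nullable, giving Fe | e.
Drop F -> λ.
F -> TG: G nullable, giving T | TG.
Drop G -> λ.
G -> FT: F nullable, giving FT | T.
Unchanged (no nullable symbols): S -> c; F -> c; G -> c; T -> e; T -> eS.

S -> c | e | Fe; F -> T | c | TG; G -> T | c | FT; T -> e | eS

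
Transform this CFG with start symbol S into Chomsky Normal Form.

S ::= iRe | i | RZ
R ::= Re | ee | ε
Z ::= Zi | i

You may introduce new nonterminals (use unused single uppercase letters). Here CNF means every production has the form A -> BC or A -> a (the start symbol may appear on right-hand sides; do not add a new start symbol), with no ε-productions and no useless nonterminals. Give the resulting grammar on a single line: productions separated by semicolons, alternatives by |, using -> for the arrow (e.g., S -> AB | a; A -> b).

Nullable: {R}; after ε-elimination: S -> Z | i | RZ | ie | iRe; R -> e | Re | ee; Z -> i | Zi.
After unit-elimination: S -> i | RZ | Zi | ie | iRe; R -> e | Re | ee; Z -> i | Zi.
TERM: introduce A -> e, B -> i and substitute in every rule of length ≥2.
BIN: S -> BRA becomes S -> BC, C -> RA.

S -> i | BA | BC | RZ | ZB; A -> e; B -> i; C -> RA; R -> e | AA | RA; Z -> i | ZB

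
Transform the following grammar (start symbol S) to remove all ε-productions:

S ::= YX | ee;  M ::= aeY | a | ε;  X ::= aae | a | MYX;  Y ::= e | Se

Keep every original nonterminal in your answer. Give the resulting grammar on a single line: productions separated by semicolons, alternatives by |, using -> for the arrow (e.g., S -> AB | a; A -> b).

Nullable set: {M}.
Drop M -> ε.
X -> MYX: M nullable, giving MYX | YX.
Unchanged (no nullable symbols): S -> YX; S -> ee; M -> a; M -> aeY; X -> a; X -> aae; Y -> Se; Y -> e.

S -> YX | ee; M -> a | aeY; X -> a | YX | MYX | aae; Y -> e | Se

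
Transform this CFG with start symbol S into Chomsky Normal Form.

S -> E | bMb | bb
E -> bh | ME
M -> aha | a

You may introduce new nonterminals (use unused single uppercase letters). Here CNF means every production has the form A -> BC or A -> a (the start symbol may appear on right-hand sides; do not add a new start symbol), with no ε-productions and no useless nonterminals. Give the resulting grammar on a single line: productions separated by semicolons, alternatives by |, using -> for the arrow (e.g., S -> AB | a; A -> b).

No ε-productions.
After unit-elimination: S -> ME | bb | bh | bMb; E -> ME | bh; M -> a | aha.
TERM: introduce C -> a, A -> b, B -> h and substitute in every rule of length ≥2.
BIN: M -> CBC becomes M -> CD, D -> BC; S -> AMA becomes S -> AF, F -> MA.

S -> AA | AB | AF | ME; A -> b; B -> h; C -> a; D -> BC; E -> AB | ME; F -> MA; M -> a | CD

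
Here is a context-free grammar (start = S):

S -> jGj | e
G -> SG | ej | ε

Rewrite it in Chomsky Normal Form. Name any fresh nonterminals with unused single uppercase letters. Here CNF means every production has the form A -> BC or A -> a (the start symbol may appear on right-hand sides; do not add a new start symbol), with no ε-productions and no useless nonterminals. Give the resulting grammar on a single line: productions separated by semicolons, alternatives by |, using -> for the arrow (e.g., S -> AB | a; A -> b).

Nullable: {G}; after ε-elimination: S -> e | jj | jGj; G -> S | SG | ej.
After unit-elimination: S -> e | jj | jGj; G -> e | SG | ej | jj | jGj.
TERM: introduce A -> e, B -> j and substitute in every rule of length ≥2.
BIN: G -> BGB becomes G -> BC, C -> GB; S -> BGB becomes S -> BD, D -> GB.

S -> e | BB | BD; A -> e; B -> j; C -> GB; D -> GB; G -> e | AB | BB | BC | SG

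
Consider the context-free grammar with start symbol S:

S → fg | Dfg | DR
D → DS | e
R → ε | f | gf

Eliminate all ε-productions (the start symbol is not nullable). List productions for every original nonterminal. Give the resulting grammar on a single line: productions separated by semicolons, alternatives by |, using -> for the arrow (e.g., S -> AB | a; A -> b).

Nullable set: {R}.
S -> DR: R nullable, giving D | DR.
Drop R -> ε.
Unchanged (no nullable symbols): S -> Dfg; S -> fg; D -> DS; D -> e; R -> f; R -> gf.

S -> D | DR | fg | Dfg; D -> e | DS; R -> f | gf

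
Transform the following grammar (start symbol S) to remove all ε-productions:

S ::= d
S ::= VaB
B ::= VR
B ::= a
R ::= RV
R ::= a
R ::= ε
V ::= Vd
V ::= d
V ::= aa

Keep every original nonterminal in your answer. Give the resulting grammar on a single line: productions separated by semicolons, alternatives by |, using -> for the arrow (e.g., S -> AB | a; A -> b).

S -> d | VaB; B -> V | a | VR; R -> V | a | RV; V -> d | Vd | aa

Nullable set: {R}.
B -> VR: R nullable, giving V | VR.
Drop R -> ε.
R -> RV: R nullable, giving RV | V.
Unchanged (no nullable symbols): S -> VaB; S -> d; B -> a; R -> a; V -> Vd; V -> aa; V -> d.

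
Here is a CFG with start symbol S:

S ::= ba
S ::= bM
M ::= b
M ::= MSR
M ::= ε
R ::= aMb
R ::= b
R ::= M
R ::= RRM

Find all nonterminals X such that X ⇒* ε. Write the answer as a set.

Directly nullable (have an ε-rule): {M}.
R is nullable via R -> M (every symbol on the right is already known nullable).
Not nullable: S — each has a terminal in every rule's right-hand side or depends on a non-nullable symbol.

{M, R}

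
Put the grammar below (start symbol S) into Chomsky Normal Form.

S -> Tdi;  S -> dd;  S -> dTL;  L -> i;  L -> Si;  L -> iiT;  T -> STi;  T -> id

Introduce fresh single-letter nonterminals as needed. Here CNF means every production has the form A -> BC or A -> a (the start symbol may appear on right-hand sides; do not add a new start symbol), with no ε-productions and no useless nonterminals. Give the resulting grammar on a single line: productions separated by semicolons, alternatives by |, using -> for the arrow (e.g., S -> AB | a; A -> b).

No ε-productions.
No unit productions to eliminate.
TERM: introduce B -> d, A -> i and substitute in every rule of length ≥2.
BIN: L -> AAT becomes L -> AC, C -> AT; S -> BTL becomes S -> BD, D -> TL; S -> TBA becomes S -> TE, E -> BA; T -> STA becomes T -> SF, F -> TA.

S -> BB | BD | TE; A -> i; B -> d; C -> AT; D -> TL; E -> BA; F -> TA; L -> i | AC | SA; T -> AB | SF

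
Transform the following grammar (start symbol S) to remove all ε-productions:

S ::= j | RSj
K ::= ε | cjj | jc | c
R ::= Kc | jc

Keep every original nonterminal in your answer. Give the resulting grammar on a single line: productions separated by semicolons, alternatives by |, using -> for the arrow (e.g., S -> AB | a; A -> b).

S -> j | RSj; K -> c | jc | cjj; R -> c | Kc | jc

Nullable set: {K}.
Drop K -> ε.
R -> Kc: K nullable, giving Kc | c.
Unchanged (no nullable symbols): S -> RSj; S -> j; K -> c; K -> cjj; K -> jc; R -> jc.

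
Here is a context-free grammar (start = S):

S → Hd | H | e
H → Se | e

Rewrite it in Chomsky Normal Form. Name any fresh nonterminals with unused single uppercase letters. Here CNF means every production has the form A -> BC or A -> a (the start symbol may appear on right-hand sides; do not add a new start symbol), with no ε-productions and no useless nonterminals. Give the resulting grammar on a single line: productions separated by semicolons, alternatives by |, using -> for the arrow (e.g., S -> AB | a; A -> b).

S -> e | HB | SA; A -> e; B -> d; H -> e | SA

No ε-productions.
After unit-elimination: S -> e | Hd | Se; H -> e | Se.
TERM: introduce B -> d, A -> e and substitute in every rule of length ≥2.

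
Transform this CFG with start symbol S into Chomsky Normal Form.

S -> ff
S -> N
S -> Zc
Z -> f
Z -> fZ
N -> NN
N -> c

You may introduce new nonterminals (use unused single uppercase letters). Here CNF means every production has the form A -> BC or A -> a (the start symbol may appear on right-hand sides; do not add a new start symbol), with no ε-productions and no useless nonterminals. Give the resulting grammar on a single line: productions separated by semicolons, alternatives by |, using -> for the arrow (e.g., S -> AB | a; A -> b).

S -> c | BB | NN | ZA; A -> c; B -> f; N -> c | NN; Z -> f | BZ

No ε-productions.
After unit-elimination: S -> c | NN | Zc | ff; N -> c | NN; Z -> f | fZ.
TERM: introduce A -> c, B -> f and substitute in every rule of length ≥2.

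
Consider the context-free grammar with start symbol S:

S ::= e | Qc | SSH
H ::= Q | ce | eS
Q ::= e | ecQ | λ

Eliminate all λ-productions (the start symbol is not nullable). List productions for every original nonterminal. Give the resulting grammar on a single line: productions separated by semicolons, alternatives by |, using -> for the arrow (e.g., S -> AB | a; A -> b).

S -> c | e | Qc | SS | SSH; H -> Q | ce | eS; Q -> e | ec | ecQ

Nullable set: {H, Q}.
S -> Qc: Q nullable, giving Qc | c.
S -> SSH: H nullable, giving SS | SSH.
H -> Q: Q nullable, giving Q.
Drop Q -> λ.
Q -> ecQ: Q nullable, giving ec | ecQ.
Unchanged (no nullable symbols): S -> e; H -> ce; H -> eS; Q -> e.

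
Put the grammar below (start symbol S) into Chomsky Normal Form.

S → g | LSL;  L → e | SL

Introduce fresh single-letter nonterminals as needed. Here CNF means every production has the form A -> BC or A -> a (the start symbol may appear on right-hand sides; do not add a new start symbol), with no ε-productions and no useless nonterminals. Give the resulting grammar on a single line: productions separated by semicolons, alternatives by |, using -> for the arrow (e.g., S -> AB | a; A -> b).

S -> g | LA; A -> SL; L -> e | SL

No ε-productions.
No unit productions to eliminate.
BIN: S -> LSL becomes S -> LA, A -> SL.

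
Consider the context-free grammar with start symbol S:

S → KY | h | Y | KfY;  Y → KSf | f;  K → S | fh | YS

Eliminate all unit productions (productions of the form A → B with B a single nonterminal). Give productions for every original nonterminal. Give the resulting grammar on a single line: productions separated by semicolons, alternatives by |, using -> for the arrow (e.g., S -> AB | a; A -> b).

Unit productions: K->S, S->Y.
Unit pairs (A ⇒* B via units): (K,S), (K,Y), (S,Y).
S: inherits non-unit rules of {S, Y} → KSf | KY | KfY | f | h.
K: inherits non-unit rules of {K, S, Y} → KSf | KY | KfY | YS | f | fh | h.
Y: inherits non-unit rules of {Y} → KSf | f.

S -> f | h | KY | KSf | KfY; K -> f | h | KY | YS | fh | KSf | KfY; Y -> f | KSf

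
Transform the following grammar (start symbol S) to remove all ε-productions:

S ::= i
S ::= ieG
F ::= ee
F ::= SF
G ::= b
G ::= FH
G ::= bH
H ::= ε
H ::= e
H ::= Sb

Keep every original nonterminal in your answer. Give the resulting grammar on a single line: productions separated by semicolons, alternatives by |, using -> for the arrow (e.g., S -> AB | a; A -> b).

Nullable set: {H}.
G -> FH: H nullable, giving F | FH.
G -> bH: H nullable, giving b | bH.
Drop H -> ε.
Unchanged (no nullable symbols): S -> i; S -> ieG; F -> SF; F -> ee; G -> b; H -> Sb; H -> e.

S -> i | ieG; F -> SF | ee; G -> F | b | FH | bH; H -> e | Sb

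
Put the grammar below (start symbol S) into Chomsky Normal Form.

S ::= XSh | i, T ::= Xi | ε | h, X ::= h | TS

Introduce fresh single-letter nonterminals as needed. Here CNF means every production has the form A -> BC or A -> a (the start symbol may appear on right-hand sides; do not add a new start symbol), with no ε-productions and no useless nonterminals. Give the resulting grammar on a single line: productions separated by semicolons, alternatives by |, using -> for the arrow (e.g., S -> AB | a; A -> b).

S -> i | XC; A -> h; B -> i; C -> SA; D -> SA; T -> h | XB; X -> h | i | TS | XD

Nullable: {T}; after ε-elimination: S -> i | XSh; T -> h | Xi; X -> S | h | TS.
After unit-elimination: S -> i | XSh; T -> h | Xi; X -> h | i | TS | XSh.
TERM: introduce A -> h, B -> i and substitute in every rule of length ≥2.
BIN: S -> XSA becomes S -> XC, C -> SA; X -> XSA becomes X -> XD, D -> SA.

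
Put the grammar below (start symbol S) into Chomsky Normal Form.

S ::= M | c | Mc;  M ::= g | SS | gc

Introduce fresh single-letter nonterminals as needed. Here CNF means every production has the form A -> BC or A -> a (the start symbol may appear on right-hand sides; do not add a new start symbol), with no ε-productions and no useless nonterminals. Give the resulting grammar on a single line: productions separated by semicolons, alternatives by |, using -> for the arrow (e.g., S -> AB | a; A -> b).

S -> c | g | AB | MB | SS; A -> g; B -> c; M -> g | AB | SS

No ε-productions.
After unit-elimination: S -> c | g | Mc | SS | gc; M -> g | SS | gc.
TERM: introduce B -> c, A -> g and substitute in every rule of length ≥2.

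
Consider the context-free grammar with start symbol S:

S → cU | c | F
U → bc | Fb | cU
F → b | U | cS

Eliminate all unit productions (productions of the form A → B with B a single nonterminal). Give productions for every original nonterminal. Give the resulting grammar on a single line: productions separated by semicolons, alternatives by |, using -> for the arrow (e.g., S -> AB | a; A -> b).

S -> b | c | Fb | bc | cS | cU; F -> b | Fb | bc | cS | cU; U -> Fb | bc | cU

Unit productions: F->U, S->F.
Unit pairs (A ⇒* B via units): (F,U), (S,F), (S,U).
S: inherits non-unit rules of {F, S, U} → Fb | b | bc | c | cS | cU.
F: inherits non-unit rules of {F, U} → Fb | b | bc | cS | cU.
U: inherits non-unit rules of {U} → Fb | bc | cU.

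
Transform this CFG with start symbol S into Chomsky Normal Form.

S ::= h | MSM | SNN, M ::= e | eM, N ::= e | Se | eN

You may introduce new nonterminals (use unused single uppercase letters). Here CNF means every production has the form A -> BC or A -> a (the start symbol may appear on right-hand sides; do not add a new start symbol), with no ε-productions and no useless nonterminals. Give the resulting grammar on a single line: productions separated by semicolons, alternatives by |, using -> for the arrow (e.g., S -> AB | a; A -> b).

S -> h | MB | SC; A -> e; B -> SM; C -> NN; M -> e | AM; N -> e | AN | SA

No ε-productions.
No unit productions to eliminate.
TERM: introduce A -> e and substitute in every rule of length ≥2.
BIN: S -> MSM becomes S -> MB, B -> SM; S -> SNN becomes S -> SC, C -> NN.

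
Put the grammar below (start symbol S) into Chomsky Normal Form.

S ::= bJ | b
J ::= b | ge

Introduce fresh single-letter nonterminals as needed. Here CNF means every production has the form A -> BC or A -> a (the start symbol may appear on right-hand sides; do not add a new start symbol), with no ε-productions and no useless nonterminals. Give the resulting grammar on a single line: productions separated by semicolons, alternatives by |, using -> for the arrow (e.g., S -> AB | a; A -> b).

S -> b | CJ; A -> g; B -> e; C -> b; J -> b | AB

No ε-productions.
No unit productions to eliminate.
TERM: introduce C -> b, B -> e, A -> g and substitute in every rule of length ≥2.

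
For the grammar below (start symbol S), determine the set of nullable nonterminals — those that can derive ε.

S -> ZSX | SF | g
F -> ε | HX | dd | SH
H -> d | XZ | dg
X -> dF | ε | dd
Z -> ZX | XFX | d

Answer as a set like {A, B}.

Directly nullable (have an ε-rule): {F, X}.
Z is nullable via Z -> XFX (every symbol on the right is already known nullable).
H is nullable via H -> XZ (every symbol on the right is already known nullable).
Not nullable: S — each has a terminal in every rule's right-hand side or depends on a non-nullable symbol.

{F, H, X, Z}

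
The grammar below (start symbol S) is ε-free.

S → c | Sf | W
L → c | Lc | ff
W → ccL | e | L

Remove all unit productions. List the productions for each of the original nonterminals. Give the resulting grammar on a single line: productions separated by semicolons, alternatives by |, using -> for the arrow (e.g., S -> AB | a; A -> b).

S -> c | e | Lc | Sf | ff | ccL; L -> c | Lc | ff; W -> c | e | Lc | ff | ccL

Unit productions: S->W, W->L.
Unit pairs (A ⇒* B via units): (S,L), (S,W), (W,L).
S: inherits non-unit rules of {L, S, W} → Lc | Sf | c | ccL | e | ff.
L: inherits non-unit rules of {L} → Lc | c | ff.
W: inherits non-unit rules of {L, W} → Lc | c | ccL | e | ff.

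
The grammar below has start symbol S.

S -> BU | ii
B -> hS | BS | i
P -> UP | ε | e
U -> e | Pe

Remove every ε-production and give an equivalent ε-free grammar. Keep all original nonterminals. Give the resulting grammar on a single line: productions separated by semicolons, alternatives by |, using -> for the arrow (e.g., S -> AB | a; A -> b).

Nullable set: {P}.
Drop P -> ε.
P -> UP: P nullable, giving U | UP.
U -> Pe: P nullable, giving Pe | e.
Unchanged (no nullable symbols): S -> BU; S -> ii; B -> BS; B -> hS; B -> i; P -> e; U -> e.

S -> BU | ii; B -> i | BS | hS; P -> U | e | UP; U -> e | Pe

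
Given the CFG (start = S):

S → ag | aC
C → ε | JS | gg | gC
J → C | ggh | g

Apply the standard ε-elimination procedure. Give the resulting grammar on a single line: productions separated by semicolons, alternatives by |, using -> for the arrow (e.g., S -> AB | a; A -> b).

Nullable set: {C, J}.
S -> aC: C nullable, giving a | aC.
Drop C -> ε.
C -> JS: J nullable, giving JS | S.
C -> gC: C nullable, giving g | gC.
J -> C: C nullable, giving C.
Unchanged (no nullable symbols): S -> ag; C -> gg; J -> g; J -> ggh.

S -> a | aC | ag; C -> S | g | JS | gC | gg; J -> C | g | ggh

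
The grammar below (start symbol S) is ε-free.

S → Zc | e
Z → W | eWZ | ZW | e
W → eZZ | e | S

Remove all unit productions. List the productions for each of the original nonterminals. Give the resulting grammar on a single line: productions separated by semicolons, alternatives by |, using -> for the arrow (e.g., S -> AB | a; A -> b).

S -> e | Zc; W -> e | Zc | eZZ; Z -> e | ZW | Zc | eWZ | eZZ

Unit productions: W->S, Z->W.
Unit pairs (A ⇒* B via units): (W,S), (Z,S), (Z,W).
S: inherits non-unit rules of {S} → Zc | e.
W: inherits non-unit rules of {S, W} → Zc | e | eZZ.
Z: inherits non-unit rules of {S, W, Z} → ZW | Zc | e | eWZ | eZZ.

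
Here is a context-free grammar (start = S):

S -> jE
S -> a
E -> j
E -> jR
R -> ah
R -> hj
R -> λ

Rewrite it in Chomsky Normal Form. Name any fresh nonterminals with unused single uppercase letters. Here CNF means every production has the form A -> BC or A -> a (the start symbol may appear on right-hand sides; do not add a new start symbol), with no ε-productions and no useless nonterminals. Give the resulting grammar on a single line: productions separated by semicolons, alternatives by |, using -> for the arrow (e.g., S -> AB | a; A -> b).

S -> a | AE; A -> j; B -> a; C -> h; E -> j | AR; R -> BC | CA

Nullable: {R}; after ε-elimination: S -> a | jE; E -> j | jR; R -> ah | hj.
No unit productions to eliminate.
TERM: introduce B -> a, C -> h, A -> j and substitute in every rule of length ≥2.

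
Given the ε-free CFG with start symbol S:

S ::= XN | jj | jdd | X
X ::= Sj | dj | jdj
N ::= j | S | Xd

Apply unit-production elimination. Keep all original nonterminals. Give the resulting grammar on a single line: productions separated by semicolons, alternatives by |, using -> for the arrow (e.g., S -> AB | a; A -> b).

Unit productions: N->S, S->X.
Unit pairs (A ⇒* B via units): (N,S), (N,X), (S,X).
S: inherits non-unit rules of {S, X} → Sj | XN | dj | jdd | jdj | jj.
N: inherits non-unit rules of {N, S, X} → Sj | XN | Xd | dj | j | jdd | jdj | jj.
X: inherits non-unit rules of {X} → Sj | dj | jdj.

S -> Sj | XN | dj | jj | jdd | jdj; N -> j | Sj | XN | Xd | dj | jj | jdd | jdj; X -> Sj | dj | jdj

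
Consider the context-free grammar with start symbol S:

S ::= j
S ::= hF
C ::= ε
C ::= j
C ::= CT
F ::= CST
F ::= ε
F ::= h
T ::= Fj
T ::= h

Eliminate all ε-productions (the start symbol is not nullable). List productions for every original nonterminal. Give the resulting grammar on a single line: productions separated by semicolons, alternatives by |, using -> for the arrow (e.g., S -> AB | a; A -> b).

S -> h | j | hF; C -> T | j | CT; F -> h | ST | CST; T -> h | j | Fj

Nullable set: {C, F}.
S -> hF: F nullable, giving h | hF.
Drop C -> ε.
C -> CT: C nullable, giving CT | T.
Drop F -> ε.
F -> CST: C nullable, giving CST | ST.
T -> Fj: F nullable, giving Fj | j.
Unchanged (no nullable symbols): S -> j; C -> j; F -> h; T -> h.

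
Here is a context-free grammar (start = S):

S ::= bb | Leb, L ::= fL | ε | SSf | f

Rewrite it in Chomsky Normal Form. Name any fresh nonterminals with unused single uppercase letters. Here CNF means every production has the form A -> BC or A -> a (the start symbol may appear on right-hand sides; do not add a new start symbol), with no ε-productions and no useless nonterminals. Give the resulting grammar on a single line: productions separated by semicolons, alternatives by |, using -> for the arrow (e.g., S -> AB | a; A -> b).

S -> BC | CC | LE; A -> f; B -> e; C -> b; D -> SA; E -> BC; L -> f | AL | SD

Nullable: {L}; after ε-elimination: S -> bb | eb | Leb; L -> f | fL | SSf.
No unit productions to eliminate.
TERM: introduce C -> b, B -> e, A -> f and substitute in every rule of length ≥2.
BIN: L -> SSA becomes L -> SD, D -> SA; S -> LBC becomes S -> LE, E -> BC.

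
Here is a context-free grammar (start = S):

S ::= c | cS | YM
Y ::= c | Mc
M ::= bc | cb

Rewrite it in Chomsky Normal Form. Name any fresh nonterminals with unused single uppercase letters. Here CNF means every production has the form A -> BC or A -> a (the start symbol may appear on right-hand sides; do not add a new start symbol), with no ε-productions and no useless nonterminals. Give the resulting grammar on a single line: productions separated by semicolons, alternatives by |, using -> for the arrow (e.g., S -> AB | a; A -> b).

S -> c | BS | YM; A -> b; B -> c; M -> AB | BA; Y -> c | MB

No ε-productions.
No unit productions to eliminate.
TERM: introduce A -> b, B -> c and substitute in every rule of length ≥2.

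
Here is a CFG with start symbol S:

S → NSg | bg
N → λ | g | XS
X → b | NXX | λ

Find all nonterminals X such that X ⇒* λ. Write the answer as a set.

{N, X}

Directly nullable (have an ε-rule): {N, X}.
Not nullable: S — each has a terminal in every rule's right-hand side or depends on a non-nullable symbol.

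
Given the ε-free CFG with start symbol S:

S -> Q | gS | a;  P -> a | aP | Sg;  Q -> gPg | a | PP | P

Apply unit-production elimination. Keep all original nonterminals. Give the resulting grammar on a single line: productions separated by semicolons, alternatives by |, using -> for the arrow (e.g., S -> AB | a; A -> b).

Unit productions: Q->P, S->Q.
Unit pairs (A ⇒* B via units): (Q,P), (S,P), (S,Q).
S: inherits non-unit rules of {P, Q, S} → PP | Sg | a | aP | gPg | gS.
P: inherits non-unit rules of {P} → Sg | a | aP.
Q: inherits non-unit rules of {P, Q} → PP | Sg | a | aP | gPg.

S -> a | PP | Sg | aP | gS | gPg; P -> a | Sg | aP; Q -> a | PP | Sg | aP | gPg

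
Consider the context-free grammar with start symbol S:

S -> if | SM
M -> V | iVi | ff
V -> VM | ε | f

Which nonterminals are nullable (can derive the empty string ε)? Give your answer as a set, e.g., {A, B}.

{M, V}

Directly nullable (have an ε-rule): {V}.
M is nullable via M -> V (every symbol on the right is already known nullable).
Not nullable: S — each has a terminal in every rule's right-hand side or depends on a non-nullable symbol.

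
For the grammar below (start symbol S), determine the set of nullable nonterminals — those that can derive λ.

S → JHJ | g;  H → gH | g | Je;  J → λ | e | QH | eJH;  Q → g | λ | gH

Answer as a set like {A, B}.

Directly nullable (have an ε-rule): {J, Q}.
Not nullable: H, S — each has a terminal in every rule's right-hand side or depends on a non-nullable symbol.

{J, Q}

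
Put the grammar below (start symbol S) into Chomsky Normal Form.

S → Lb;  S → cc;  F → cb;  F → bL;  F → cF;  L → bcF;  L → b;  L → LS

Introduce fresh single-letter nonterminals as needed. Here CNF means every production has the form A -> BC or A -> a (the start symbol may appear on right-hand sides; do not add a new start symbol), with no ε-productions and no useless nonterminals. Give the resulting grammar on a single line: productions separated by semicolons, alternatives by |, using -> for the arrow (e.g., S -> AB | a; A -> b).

S -> BB | LA; A -> b; B -> c; C -> BF; F -> AL | BA | BF; L -> b | AC | LS

No ε-productions.
No unit productions to eliminate.
TERM: introduce A -> b, B -> c and substitute in every rule of length ≥2.
BIN: L -> ABF becomes L -> AC, C -> BF.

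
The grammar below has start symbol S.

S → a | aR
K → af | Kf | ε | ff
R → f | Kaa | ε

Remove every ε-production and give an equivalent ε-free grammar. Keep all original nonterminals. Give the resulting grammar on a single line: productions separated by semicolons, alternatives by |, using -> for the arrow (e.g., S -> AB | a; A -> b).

Nullable set: {K, R}.
S -> aR: R nullable, giving a | aR.
Drop K -> ε.
K -> Kf: K nullable, giving Kf | f.
Drop R -> ε.
R -> Kaa: K nullable, giving Kaa | aa.
Unchanged (no nullable symbols): S -> a; K -> af; K -> ff; R -> f.

S -> a | aR; K -> f | Kf | af | ff; R -> f | aa | Kaa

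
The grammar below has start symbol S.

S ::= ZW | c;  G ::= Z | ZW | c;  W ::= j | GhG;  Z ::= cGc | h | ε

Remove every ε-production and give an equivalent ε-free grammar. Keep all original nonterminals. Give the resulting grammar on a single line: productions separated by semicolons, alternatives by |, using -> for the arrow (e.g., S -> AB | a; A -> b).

Nullable set: {G, Z}.
S -> ZW: Z nullable, giving W | ZW.
G -> Z: Z nullable, giving Z.
G -> ZW: Z nullable, giving W | ZW.
W -> GhG: G, G nullable, giving Gh | GhG | h | hG.
Drop Z -> ε.
Z -> cGc: G nullable, giving cGc | cc.
Unchanged (no nullable symbols): S -> c; G -> c; W -> j; Z -> h.

S -> W | c | ZW; G -> W | Z | c | ZW; W -> h | j | Gh | hG | GhG; Z -> h | cc | cGc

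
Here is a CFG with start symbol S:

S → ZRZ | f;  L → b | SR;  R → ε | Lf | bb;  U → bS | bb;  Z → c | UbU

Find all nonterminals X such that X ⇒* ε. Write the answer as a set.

{R}

Directly nullable (have an ε-rule): {R}.
Not nullable: L, S, U, Z — each has a terminal in every rule's right-hand side or depends on a non-nullable symbol.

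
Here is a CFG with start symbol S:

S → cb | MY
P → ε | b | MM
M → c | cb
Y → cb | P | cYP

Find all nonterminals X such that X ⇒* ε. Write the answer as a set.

Directly nullable (have an ε-rule): {P}.
Y is nullable via Y -> P (every symbol on the right is already known nullable).
Not nullable: M, S — each has a terminal in every rule's right-hand side or depends on a non-nullable symbol.

{P, Y}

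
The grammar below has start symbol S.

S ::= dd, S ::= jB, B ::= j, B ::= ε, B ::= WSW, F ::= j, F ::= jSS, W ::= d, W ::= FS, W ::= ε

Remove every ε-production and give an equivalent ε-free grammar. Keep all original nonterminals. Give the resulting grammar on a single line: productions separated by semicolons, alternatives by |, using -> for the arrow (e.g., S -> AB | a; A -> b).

Nullable set: {B, W}.
S -> jB: B nullable, giving j | jB.
Drop B -> ε.
B -> WSW: W, W nullable, giving S | SW | WS | WSW.
Drop W -> ε.
Unchanged (no nullable symbols): S -> dd; B -> j; F -> j; F -> jSS; W -> FS; W -> d.

S -> j | dd | jB; B -> S | j | SW | WS | WSW; F -> j | jSS; W -> d | FS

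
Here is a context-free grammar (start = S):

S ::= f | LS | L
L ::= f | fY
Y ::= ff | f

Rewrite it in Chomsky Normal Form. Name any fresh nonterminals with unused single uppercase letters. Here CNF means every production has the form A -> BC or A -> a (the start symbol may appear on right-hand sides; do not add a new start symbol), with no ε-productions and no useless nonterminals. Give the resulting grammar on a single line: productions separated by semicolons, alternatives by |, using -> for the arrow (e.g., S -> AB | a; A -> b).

S -> f | AY | LS; A -> f; L -> f | AY; Y -> f | AA

No ε-productions.
After unit-elimination: S -> f | LS | fY; L -> f | fY; Y -> f | ff.
TERM: introduce A -> f and substitute in every rule of length ≥2.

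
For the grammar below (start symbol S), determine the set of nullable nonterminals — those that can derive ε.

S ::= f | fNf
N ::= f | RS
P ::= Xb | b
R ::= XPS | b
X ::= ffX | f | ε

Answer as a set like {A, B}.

{X}

Directly nullable (have an ε-rule): {X}.
Not nullable: N, P, R, S — each has a terminal in every rule's right-hand side or depends on a non-nullable symbol.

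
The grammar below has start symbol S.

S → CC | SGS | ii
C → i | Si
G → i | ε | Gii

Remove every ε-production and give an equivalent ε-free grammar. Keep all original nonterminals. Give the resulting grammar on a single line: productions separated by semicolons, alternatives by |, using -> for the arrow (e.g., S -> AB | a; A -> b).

S -> CC | SS | ii | SGS; C -> i | Si; G -> i | ii | Gii

Nullable set: {G}.
S -> SGS: G nullable, giving SGS | SS.
Drop G -> ε.
G -> Gii: G nullable, giving Gii | ii.
Unchanged (no nullable symbols): S -> CC; S -> ii; C -> Si; C -> i; G -> i.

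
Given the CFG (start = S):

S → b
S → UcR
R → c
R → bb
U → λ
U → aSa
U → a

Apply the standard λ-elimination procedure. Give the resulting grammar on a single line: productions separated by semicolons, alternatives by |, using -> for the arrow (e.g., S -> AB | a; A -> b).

S -> b | cR | UcR; R -> c | bb; U -> a | aSa

Nullable set: {U}.
S -> UcR: U nullable, giving UcR | cR.
Drop U -> λ.
Unchanged (no nullable symbols): S -> b; R -> bb; R -> c; U -> a; U -> aSa.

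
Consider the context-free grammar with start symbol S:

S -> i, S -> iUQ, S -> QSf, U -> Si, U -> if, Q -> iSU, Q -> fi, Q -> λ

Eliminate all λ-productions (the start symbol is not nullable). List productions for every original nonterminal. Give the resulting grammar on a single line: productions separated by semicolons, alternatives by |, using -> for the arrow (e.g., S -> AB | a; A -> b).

S -> i | Sf | iU | QSf | iUQ; Q -> fi | iSU; U -> Si | if

Nullable set: {Q}.
S -> QSf: Q nullable, giving QSf | Sf.
S -> iUQ: Q nullable, giving iU | iUQ.
Drop Q -> λ.
Unchanged (no nullable symbols): S -> i; Q -> fi; Q -> iSU; U -> Si; U -> if.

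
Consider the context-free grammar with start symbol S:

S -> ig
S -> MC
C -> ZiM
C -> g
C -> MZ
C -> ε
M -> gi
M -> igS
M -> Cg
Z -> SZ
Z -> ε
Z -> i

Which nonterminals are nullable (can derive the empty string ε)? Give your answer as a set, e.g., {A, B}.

Directly nullable (have an ε-rule): {C, Z}.
Not nullable: M, S — each has a terminal in every rule's right-hand side or depends on a non-nullable symbol.

{C, Z}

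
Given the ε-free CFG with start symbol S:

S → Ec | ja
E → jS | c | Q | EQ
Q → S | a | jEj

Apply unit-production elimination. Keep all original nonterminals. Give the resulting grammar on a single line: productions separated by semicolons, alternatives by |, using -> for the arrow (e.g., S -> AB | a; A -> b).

S -> Ec | ja; E -> a | c | EQ | Ec | jS | ja | jEj; Q -> a | Ec | ja | jEj

Unit productions: E->Q, Q->S.
Unit pairs (A ⇒* B via units): (E,Q), (E,S), (Q,S).
S: inherits non-unit rules of {S} → Ec | ja.
E: inherits non-unit rules of {E, Q, S} → EQ | Ec | a | c | jEj | jS | ja.
Q: inherits non-unit rules of {Q, S} → Ec | a | jEj | ja.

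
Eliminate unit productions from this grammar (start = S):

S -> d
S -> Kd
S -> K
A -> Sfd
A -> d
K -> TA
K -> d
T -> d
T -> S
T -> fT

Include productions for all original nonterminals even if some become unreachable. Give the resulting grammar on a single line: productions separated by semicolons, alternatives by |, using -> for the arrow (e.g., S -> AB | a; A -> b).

S -> d | Kd | TA; A -> d | Sfd; K -> d | TA; T -> d | Kd | TA | fT

Unit productions: S->K, T->S.
Unit pairs (A ⇒* B via units): (S,K), (T,K), (T,S).
S: inherits non-unit rules of {K, S} → Kd | TA | d.
A: inherits non-unit rules of {A} → Sfd | d.
K: inherits non-unit rules of {K} → TA | d.
T: inherits non-unit rules of {K, S, T} → Kd | TA | d | fT.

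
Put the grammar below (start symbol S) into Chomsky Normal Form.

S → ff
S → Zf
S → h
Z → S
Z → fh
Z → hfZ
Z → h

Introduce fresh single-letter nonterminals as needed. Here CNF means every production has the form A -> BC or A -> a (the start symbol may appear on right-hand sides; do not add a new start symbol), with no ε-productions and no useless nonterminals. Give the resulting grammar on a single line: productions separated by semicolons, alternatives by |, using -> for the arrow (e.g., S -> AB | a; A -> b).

S -> h | AA | ZA; A -> f; B -> h; C -> AZ; Z -> h | AA | AB | BC | ZA

No ε-productions.
After unit-elimination: S -> h | Zf | ff; Z -> h | Zf | ff | fh | hfZ.
TERM: introduce A -> f, B -> h and substitute in every rule of length ≥2.
BIN: Z -> BAZ becomes Z -> BC, C -> AZ.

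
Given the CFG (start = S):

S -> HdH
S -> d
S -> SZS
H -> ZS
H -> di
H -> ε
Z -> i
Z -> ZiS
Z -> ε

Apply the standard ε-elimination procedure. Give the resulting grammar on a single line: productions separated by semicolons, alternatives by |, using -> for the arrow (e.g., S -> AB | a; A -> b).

S -> d | Hd | SS | dH | HdH | SZS; H -> S | ZS | di; Z -> i | iS | ZiS

Nullable set: {H, Z}.
S -> HdH: H, H nullable, giving Hd | HdH | d | dH.
S -> SZS: Z nullable, giving SS | SZS.
Drop H -> ε.
H -> ZS: Z nullable, giving S | ZS.
Drop Z -> ε.
Z -> ZiS: Z nullable, giving ZiS | iS.
Unchanged (no nullable symbols): S -> d; H -> di; Z -> i.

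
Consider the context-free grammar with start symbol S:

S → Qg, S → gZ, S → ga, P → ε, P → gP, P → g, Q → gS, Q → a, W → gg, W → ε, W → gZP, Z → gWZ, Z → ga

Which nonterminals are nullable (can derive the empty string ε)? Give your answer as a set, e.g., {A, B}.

Directly nullable (have an ε-rule): {P, W}.
Not nullable: Q, S, Z — each has a terminal in every rule's right-hand side or depends on a non-nullable symbol.

{P, W}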